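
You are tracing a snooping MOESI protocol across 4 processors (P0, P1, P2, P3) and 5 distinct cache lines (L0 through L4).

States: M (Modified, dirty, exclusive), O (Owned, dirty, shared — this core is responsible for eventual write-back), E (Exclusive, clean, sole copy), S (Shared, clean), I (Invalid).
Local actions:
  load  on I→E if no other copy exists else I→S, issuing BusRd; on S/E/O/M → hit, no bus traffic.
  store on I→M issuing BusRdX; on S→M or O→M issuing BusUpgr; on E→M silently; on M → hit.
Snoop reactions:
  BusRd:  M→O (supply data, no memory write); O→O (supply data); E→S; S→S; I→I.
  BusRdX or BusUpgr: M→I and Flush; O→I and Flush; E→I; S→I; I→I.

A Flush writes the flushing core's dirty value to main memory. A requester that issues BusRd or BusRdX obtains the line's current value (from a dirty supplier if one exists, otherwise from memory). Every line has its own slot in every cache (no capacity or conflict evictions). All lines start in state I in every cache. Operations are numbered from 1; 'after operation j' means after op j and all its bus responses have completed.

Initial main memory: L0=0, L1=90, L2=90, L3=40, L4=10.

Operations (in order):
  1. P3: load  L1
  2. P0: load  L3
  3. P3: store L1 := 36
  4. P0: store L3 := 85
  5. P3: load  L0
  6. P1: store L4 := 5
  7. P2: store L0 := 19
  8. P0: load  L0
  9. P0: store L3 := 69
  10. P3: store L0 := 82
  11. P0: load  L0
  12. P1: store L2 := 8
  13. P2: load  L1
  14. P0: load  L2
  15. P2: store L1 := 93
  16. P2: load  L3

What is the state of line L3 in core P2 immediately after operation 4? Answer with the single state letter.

step 1: P3: load  L1  ⟶  IIIE  (L1)  txn=BusRd  M[L1]=90
step 2: P0: load  L3  ⟶  EIII  (L3)  txn=BusRd  M[L3]=40
step 3: P3: store L1 := 36  ⟶  IIIM  (L1)  txn=∅  M[L1]=90
step 4: P0: store L3 := 85  ⟶  MIII  (L3)  txn=∅  M[L3]=40
step 5: P3: load  L0  ⟶  IIIE  (L0)  txn=BusRd  M[L0]=0
step 6: P1: store L4 := 5  ⟶  IMII  (L4)  txn=BusRdX  M[L4]=10
step 7: P2: store L0 := 19  ⟶  IIMI  (L0)  txn=BusRdX  M[L0]=0
step 8: P0: load  L0  ⟶  SIOI  (L0)  txn=BusRd  M[L0]=0
step 9: P0: store L3 := 69  ⟶  MIII  (L3)  txn=∅  M[L3]=40
step 10: P3: store L0 := 82  ⟶  IIIM  (L0)  txn=BusRdX+Flush  M[L0]=19
step 11: P0: load  L0  ⟶  SIIO  (L0)  txn=BusRd  M[L0]=19
step 12: P1: store L2 := 8  ⟶  IMII  (L2)  txn=BusRdX  M[L2]=90
step 13: P2: load  L1  ⟶  IISO  (L1)  txn=BusRd  M[L1]=90
step 14: P0: load  L2  ⟶  SOII  (L2)  txn=BusRd  M[L2]=90
step 15: P2: store L1 := 93  ⟶  IIMI  (L1)  txn=BusUpgr+Flush  M[L1]=36
step 16: P2: load  L3  ⟶  OISI  (L3)  txn=BusRd  M[L3]=40

state = I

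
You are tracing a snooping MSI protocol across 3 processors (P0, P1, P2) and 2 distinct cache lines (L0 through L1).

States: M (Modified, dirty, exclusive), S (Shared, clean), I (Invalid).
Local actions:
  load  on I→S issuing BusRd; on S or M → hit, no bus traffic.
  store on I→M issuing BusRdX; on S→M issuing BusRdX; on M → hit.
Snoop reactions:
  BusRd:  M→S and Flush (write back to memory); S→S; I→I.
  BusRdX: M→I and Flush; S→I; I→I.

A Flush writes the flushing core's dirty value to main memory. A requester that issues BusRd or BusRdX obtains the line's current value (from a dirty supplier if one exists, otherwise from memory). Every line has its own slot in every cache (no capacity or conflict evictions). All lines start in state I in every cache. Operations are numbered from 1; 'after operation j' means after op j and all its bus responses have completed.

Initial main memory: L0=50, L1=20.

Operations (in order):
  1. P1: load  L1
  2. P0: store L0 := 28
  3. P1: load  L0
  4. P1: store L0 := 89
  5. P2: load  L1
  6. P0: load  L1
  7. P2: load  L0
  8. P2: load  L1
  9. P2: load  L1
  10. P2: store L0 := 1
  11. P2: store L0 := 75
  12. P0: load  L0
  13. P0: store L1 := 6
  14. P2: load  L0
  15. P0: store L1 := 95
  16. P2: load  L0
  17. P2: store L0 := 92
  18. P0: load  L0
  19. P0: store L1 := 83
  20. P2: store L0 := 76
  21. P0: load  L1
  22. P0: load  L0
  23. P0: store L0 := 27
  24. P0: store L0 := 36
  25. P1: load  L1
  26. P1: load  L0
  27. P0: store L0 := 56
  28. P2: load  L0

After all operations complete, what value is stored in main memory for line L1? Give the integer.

memory[L1] = 83

1. P1: load  L1  bus=[BusRd]  L1: P0=I P1=S P2=I  mem[L1]=20
2. P0: store L0 := 28  bus=[BusRdX]  L0: P0=M P1=I P2=I  mem[L0]=50
3. P1: load  L0  bus=[BusRd,Flush]  L0: P0=S P1=S P2=I  mem[L0]=28
4. P1: store L0 := 89  bus=[BusRdX]  L0: P0=I P1=M P2=I  mem[L0]=28
5. P2: load  L1  bus=[BusRd]  L1: P0=I P1=S P2=S  mem[L1]=20
6. P0: load  L1  bus=[BusRd]  L1: P0=S P1=S P2=S  mem[L1]=20
7. P2: load  L0  bus=[BusRd,Flush]  L0: P0=I P1=S P2=S  mem[L0]=89
8. P2: load  L1  bus=[-]  L1: P0=S P1=S P2=S  mem[L1]=20
9. P2: load  L1  bus=[-]  L1: P0=S P1=S P2=S  mem[L1]=20
10. P2: store L0 := 1  bus=[BusRdX]  L0: P0=I P1=I P2=M  mem[L0]=89
11. P2: store L0 := 75  bus=[-]  L0: P0=I P1=I P2=M  mem[L0]=89
12. P0: load  L0  bus=[BusRd,Flush]  L0: P0=S P1=I P2=S  mem[L0]=75
13. P0: store L1 := 6  bus=[BusRdX]  L1: P0=M P1=I P2=I  mem[L1]=20
14. P2: load  L0  bus=[-]  L0: P0=S P1=I P2=S  mem[L0]=75
15. P0: store L1 := 95  bus=[-]  L1: P0=M P1=I P2=I  mem[L1]=20
16. P2: load  L0  bus=[-]  L0: P0=S P1=I P2=S  mem[L0]=75
17. P2: store L0 := 92  bus=[BusRdX]  L0: P0=I P1=I P2=M  mem[L0]=75
18. P0: load  L0  bus=[BusRd,Flush]  L0: P0=S P1=I P2=S  mem[L0]=92
19. P0: store L1 := 83  bus=[-]  L1: P0=M P1=I P2=I  mem[L1]=20
20. P2: store L0 := 76  bus=[BusRdX]  L0: P0=I P1=I P2=M  mem[L0]=92
21. P0: load  L1  bus=[-]  L1: P0=M P1=I P2=I  mem[L1]=20
22. P0: load  L0  bus=[BusRd,Flush]  L0: P0=S P1=I P2=S  mem[L0]=76
23. P0: store L0 := 27  bus=[BusRdX]  L0: P0=M P1=I P2=I  mem[L0]=76
24. P0: store L0 := 36  bus=[-]  L0: P0=M P1=I P2=I  mem[L0]=76
25. P1: load  L1  bus=[BusRd,Flush]  L1: P0=S P1=S P2=I  mem[L1]=83
26. P1: load  L0  bus=[BusRd,Flush]  L0: P0=S P1=S P2=I  mem[L0]=36
27. P0: store L0 := 56  bus=[BusRdX]  L0: P0=M P1=I P2=I  mem[L0]=36
28. P2: load  L0  bus=[BusRd,Flush]  L0: P0=S P1=I P2=S  mem[L0]=56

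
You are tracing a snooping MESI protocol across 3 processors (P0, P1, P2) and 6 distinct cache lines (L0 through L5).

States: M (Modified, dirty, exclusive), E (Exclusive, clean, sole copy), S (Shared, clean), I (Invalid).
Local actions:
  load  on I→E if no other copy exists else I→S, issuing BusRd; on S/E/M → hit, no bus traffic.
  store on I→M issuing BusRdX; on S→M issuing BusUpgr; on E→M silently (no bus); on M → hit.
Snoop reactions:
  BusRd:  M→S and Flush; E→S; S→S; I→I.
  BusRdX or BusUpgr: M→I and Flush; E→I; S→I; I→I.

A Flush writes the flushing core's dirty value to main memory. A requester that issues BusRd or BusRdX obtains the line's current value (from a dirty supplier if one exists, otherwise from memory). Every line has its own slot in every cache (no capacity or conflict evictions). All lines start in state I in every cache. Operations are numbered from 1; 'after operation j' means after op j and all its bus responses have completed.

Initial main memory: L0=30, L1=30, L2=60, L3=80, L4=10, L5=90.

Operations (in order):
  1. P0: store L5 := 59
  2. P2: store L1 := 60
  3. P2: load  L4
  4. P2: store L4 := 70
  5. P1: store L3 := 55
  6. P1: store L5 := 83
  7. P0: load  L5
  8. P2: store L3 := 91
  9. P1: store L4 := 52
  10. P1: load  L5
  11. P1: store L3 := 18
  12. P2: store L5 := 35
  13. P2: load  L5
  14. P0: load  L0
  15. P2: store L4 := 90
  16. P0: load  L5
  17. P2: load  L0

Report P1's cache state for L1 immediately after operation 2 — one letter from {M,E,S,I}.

1. P0: store L5 := 59  bus=[BusRdX]  L5: P0=M P1=I P2=I  mem[L5]=90
2. P2: store L1 := 60  bus=[BusRdX]  L1: P0=I P1=I P2=M  mem[L1]=30
3. P2: load  L4  bus=[BusRd]  L4: P0=I P1=I P2=E  mem[L4]=10
4. P2: store L4 := 70  bus=[-]  L4: P0=I P1=I P2=M  mem[L4]=10
5. P1: store L3 := 55  bus=[BusRdX]  L3: P0=I P1=M P2=I  mem[L3]=80
6. P1: store L5 := 83  bus=[BusRdX,Flush]  L5: P0=I P1=M P2=I  mem[L5]=59
7. P0: load  L5  bus=[BusRd,Flush]  L5: P0=S P1=S P2=I  mem[L5]=83
8. P2: store L3 := 91  bus=[BusRdX,Flush]  L3: P0=I P1=I P2=M  mem[L3]=55
9. P1: store L4 := 52  bus=[BusRdX,Flush]  L4: P0=I P1=M P2=I  mem[L4]=70
10. P1: load  L5  bus=[-]  L5: P0=S P1=S P2=I  mem[L5]=83
11. P1: store L3 := 18  bus=[BusRdX,Flush]  L3: P0=I P1=M P2=I  mem[L3]=91
12. P2: store L5 := 35  bus=[BusRdX]  L5: P0=I P1=I P2=M  mem[L5]=83
13. P2: load  L5  bus=[-]  L5: P0=I P1=I P2=M  mem[L5]=83
14. P0: load  L0  bus=[BusRd]  L0: P0=E P1=I P2=I  mem[L0]=30
15. P2: store L4 := 90  bus=[BusRdX,Flush]  L4: P0=I P1=I P2=M  mem[L4]=52
16. P0: load  L5  bus=[BusRd,Flush]  L5: P0=S P1=I P2=S  mem[L5]=35
17. P2: load  L0  bus=[BusRd]  L0: P0=S P1=I P2=S  mem[L0]=30

state = I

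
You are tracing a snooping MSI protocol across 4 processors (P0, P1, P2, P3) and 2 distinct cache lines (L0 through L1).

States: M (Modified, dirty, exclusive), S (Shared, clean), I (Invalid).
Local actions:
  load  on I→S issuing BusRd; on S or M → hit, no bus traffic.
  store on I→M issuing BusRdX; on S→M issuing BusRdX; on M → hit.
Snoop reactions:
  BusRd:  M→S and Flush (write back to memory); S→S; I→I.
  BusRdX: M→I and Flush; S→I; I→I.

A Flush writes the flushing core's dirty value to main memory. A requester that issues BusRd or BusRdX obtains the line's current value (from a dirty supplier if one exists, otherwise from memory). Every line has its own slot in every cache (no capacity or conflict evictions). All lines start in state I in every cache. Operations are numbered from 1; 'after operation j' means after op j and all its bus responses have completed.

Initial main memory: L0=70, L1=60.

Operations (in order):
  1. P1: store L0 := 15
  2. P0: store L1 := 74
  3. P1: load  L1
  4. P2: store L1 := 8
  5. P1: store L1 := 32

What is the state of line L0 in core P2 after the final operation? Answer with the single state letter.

state = I

  op1 P1: store L0 := 15 → I/M/I/I on L0; bus BusRdX; mem=70
  op2 P0: store L1 := 74 → M/I/I/I on L1; bus BusRdX; mem=60
  op3 P1: load  L1 → S/S/I/I on L1; bus BusRd Flush; mem=74
  op4 P2: store L1 := 8 → I/I/M/I on L1; bus BusRdX; mem=74
  op5 P1: store L1 := 32 → I/M/I/I on L1; bus BusRdX Flush; mem=8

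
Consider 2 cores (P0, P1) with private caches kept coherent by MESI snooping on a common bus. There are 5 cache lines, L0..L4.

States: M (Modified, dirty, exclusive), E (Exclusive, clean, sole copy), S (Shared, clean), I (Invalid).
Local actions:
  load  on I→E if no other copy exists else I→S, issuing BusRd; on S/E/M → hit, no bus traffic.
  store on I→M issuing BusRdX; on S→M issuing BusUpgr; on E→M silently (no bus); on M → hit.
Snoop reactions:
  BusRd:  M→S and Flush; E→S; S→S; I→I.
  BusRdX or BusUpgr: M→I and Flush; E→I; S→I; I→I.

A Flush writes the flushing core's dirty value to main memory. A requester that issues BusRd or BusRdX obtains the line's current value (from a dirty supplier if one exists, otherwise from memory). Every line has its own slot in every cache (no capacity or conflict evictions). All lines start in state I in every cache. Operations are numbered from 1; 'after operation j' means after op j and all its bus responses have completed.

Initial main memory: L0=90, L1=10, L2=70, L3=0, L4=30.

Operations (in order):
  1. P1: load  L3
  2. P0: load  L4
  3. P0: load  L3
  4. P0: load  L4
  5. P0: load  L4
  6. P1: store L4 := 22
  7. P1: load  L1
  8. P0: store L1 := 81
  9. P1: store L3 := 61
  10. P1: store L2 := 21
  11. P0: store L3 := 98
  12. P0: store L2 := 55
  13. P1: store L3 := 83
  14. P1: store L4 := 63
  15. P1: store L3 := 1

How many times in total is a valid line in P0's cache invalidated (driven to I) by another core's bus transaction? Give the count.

invalidations = 3

step 1: P1: load  L3  ⟶  IE  (L3)  txn=BusRd  M[L3]=0
step 2: P0: load  L4  ⟶  EI  (L4)  txn=BusRd  M[L4]=30
step 3: P0: load  L3  ⟶  SS  (L3)  txn=BusRd  M[L3]=0
step 4: P0: load  L4  ⟶  EI  (L4)  txn=∅  M[L4]=30
step 5: P0: load  L4  ⟶  EI  (L4)  txn=∅  M[L4]=30
step 6: P1: store L4 := 22  ⟶  IM  (L4)  txn=BusRdX  M[L4]=30
step 7: P1: load  L1  ⟶  IE  (L1)  txn=BusRd  M[L1]=10
step 8: P0: store L1 := 81  ⟶  MI  (L1)  txn=BusRdX  M[L1]=10
step 9: P1: store L3 := 61  ⟶  IM  (L3)  txn=BusUpgr  M[L3]=0
step 10: P1: store L2 := 21  ⟶  IM  (L2)  txn=BusRdX  M[L2]=70
step 11: P0: store L3 := 98  ⟶  MI  (L3)  txn=BusRdX+Flush  M[L3]=61
step 12: P0: store L2 := 55  ⟶  MI  (L2)  txn=BusRdX+Flush  M[L2]=21
step 13: P1: store L3 := 83  ⟶  IM  (L3)  txn=BusRdX+Flush  M[L3]=98
step 14: P1: store L4 := 63  ⟶  IM  (L4)  txn=∅  M[L4]=30
step 15: P1: store L3 := 1  ⟶  IM  (L3)  txn=∅  M[L3]=98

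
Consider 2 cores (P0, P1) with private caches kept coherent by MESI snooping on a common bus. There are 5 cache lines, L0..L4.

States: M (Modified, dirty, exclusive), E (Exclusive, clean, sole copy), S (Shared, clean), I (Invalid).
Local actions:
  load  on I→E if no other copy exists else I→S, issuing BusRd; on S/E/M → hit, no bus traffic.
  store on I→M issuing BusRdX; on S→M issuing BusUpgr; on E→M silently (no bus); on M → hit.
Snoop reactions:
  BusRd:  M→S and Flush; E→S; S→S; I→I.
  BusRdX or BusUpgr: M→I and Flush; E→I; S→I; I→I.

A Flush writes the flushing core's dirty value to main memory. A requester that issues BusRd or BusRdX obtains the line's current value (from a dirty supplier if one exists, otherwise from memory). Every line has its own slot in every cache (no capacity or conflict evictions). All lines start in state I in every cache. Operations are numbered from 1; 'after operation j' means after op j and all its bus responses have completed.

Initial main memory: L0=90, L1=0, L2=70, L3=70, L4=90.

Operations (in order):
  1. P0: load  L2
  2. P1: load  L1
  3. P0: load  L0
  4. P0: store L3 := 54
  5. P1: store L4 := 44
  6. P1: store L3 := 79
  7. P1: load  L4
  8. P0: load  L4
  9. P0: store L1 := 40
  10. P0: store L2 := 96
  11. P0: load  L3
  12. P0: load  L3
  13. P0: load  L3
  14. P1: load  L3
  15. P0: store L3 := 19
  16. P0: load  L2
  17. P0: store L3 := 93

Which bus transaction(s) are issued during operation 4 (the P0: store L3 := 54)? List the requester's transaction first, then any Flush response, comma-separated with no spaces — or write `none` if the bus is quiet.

bus = BusRdX

[1] P0: load  L2 | P0:E(70), P1:I | bus: BusRd
[2] P1: load  L1 | P0:I, P1:E(0) | bus: BusRd
[3] P0: load  L0 | P0:E(90), P1:I | bus: BusRd
[4] P0: store L3 := 54 | P0:M(54), P1:I | bus: BusRdX
[5] P1: store L4 := 44 | P0:I, P1:M(44) | bus: BusRdX
[6] P1: store L3 := 79 | P0:I, P1:M(79) | bus: BusRdX,Flush
[7] P1: load  L4 | P0:I, P1:M(44) | bus: none
[8] P0: load  L4 | P0:S(44), P1:S(44) | bus: BusRd,Flush
[9] P0: store L1 := 40 | P0:M(40), P1:I | bus: BusRdX
[10] P0: store L2 := 96 | P0:M(96), P1:I | bus: none
[11] P0: load  L3 | P0:S(79), P1:S(79) | bus: BusRd,Flush
[12] P0: load  L3 | P0:S(79), P1:S(79) | bus: none
[13] P0: load  L3 | P0:S(79), P1:S(79) | bus: none
[14] P1: load  L3 | P0:S(79), P1:S(79) | bus: none
[15] P0: store L3 := 19 | P0:M(19), P1:I | bus: BusUpgr
[16] P0: load  L2 | P0:M(96), P1:I | bus: none
[17] P0: store L3 := 93 | P0:M(93), P1:I | bus: none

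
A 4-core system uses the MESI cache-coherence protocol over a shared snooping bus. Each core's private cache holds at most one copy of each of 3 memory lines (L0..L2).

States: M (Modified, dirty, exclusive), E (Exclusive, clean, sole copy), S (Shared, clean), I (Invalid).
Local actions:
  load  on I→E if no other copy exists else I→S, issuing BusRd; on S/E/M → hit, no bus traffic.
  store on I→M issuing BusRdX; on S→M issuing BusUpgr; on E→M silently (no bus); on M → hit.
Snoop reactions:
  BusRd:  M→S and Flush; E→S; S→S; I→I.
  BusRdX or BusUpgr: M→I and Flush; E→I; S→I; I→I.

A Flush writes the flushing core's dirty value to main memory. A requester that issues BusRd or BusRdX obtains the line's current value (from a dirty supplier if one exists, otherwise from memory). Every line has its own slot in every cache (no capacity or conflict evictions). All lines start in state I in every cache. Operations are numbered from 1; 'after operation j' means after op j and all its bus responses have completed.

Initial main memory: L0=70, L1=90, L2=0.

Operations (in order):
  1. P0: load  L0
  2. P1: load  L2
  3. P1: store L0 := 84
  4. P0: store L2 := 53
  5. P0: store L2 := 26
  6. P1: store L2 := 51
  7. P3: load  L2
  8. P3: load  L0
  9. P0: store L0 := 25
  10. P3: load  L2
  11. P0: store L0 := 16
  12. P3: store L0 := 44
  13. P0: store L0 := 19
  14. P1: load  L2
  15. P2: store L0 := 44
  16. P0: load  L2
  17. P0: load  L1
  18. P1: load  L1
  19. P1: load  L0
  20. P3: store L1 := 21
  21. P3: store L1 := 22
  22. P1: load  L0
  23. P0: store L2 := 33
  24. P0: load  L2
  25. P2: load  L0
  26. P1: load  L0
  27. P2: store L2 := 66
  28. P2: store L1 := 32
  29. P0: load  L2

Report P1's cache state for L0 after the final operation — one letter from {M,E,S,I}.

[1] P0: load  L0 | P0:E(70), P1:I, P2:I, P3:I | bus: BusRd
[2] P1: load  L2 | P0:I, P1:E(0), P2:I, P3:I | bus: BusRd
[3] P1: store L0 := 84 | P0:I, P1:M(84), P2:I, P3:I | bus: BusRdX
[4] P0: store L2 := 53 | P0:M(53), P1:I, P2:I, P3:I | bus: BusRdX
[5] P0: store L2 := 26 | P0:M(26), P1:I, P2:I, P3:I | bus: none
[6] P1: store L2 := 51 | P0:I, P1:M(51), P2:I, P3:I | bus: BusRdX,Flush
[7] P3: load  L2 | P0:I, P1:S(51), P2:I, P3:S(51) | bus: BusRd,Flush
[8] P3: load  L0 | P0:I, P1:S(84), P2:I, P3:S(84) | bus: BusRd,Flush
[9] P0: store L0 := 25 | P0:M(25), P1:I, P2:I, P3:I | bus: BusRdX
[10] P3: load  L2 | P0:I, P1:S(51), P2:I, P3:S(51) | bus: none
[11] P0: store L0 := 16 | P0:M(16), P1:I, P2:I, P3:I | bus: none
[12] P3: store L0 := 44 | P0:I, P1:I, P2:I, P3:M(44) | bus: BusRdX,Flush
[13] P0: store L0 := 19 | P0:M(19), P1:I, P2:I, P3:I | bus: BusRdX,Flush
[14] P1: load  L2 | P0:I, P1:S(51), P2:I, P3:S(51) | bus: none
[15] P2: store L0 := 44 | P0:I, P1:I, P2:M(44), P3:I | bus: BusRdX,Flush
[16] P0: load  L2 | P0:S(51), P1:S(51), P2:I, P3:S(51) | bus: BusRd
[17] P0: load  L1 | P0:E(90), P1:I, P2:I, P3:I | bus: BusRd
[18] P1: load  L1 | P0:S(90), P1:S(90), P2:I, P3:I | bus: BusRd
[19] P1: load  L0 | P0:I, P1:S(44), P2:S(44), P3:I | bus: BusRd,Flush
[20] P3: store L1 := 21 | P0:I, P1:I, P2:I, P3:M(21) | bus: BusRdX
[21] P3: store L1 := 22 | P0:I, P1:I, P2:I, P3:M(22) | bus: none
[22] P1: load  L0 | P0:I, P1:S(44), P2:S(44), P3:I | bus: none
[23] P0: store L2 := 33 | P0:M(33), P1:I, P2:I, P3:I | bus: BusUpgr
[24] P0: load  L2 | P0:M(33), P1:I, P2:I, P3:I | bus: none
[25] P2: load  L0 | P0:I, P1:S(44), P2:S(44), P3:I | bus: none
[26] P1: load  L0 | P0:I, P1:S(44), P2:S(44), P3:I | bus: none
[27] P2: store L2 := 66 | P0:I, P1:I, P2:M(66), P3:I | bus: BusRdX,Flush
[28] P2: store L1 := 32 | P0:I, P1:I, P2:M(32), P3:I | bus: BusRdX,Flush
[29] P0: load  L2 | P0:S(66), P1:I, P2:S(66), P3:I | bus: BusRd,Flush

state = S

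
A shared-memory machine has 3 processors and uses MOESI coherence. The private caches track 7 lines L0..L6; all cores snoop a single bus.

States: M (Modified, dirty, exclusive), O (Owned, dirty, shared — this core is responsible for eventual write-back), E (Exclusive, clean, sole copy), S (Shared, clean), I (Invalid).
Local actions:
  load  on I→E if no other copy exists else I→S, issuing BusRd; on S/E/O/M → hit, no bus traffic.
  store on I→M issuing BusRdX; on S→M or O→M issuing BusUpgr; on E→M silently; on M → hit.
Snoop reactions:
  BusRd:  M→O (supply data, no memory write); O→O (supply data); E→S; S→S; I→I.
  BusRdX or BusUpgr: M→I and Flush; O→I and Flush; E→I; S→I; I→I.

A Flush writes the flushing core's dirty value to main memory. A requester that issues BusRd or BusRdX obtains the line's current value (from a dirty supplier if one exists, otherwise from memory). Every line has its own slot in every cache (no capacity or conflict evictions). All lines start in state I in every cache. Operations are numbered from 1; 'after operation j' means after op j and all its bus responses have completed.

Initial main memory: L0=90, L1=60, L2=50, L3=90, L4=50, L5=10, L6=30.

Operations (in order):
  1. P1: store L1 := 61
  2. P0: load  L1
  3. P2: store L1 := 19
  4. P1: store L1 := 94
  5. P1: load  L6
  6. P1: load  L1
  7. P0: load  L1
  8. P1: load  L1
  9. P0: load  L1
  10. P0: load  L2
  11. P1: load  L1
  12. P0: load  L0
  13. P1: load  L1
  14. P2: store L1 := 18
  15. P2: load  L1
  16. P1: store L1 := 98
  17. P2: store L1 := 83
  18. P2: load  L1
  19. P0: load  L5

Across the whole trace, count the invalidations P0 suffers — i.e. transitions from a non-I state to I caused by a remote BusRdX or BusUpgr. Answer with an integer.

invalidations = 2

step 1: P1: store L1 := 61  ⟶  IMI  (L1)  txn=BusRdX  M[L1]=60
step 2: P0: load  L1  ⟶  SOI  (L1)  txn=BusRd  M[L1]=60
step 3: P2: store L1 := 19  ⟶  IIM  (L1)  txn=BusRdX+Flush  M[L1]=61
step 4: P1: store L1 := 94  ⟶  IMI  (L1)  txn=BusRdX+Flush  M[L1]=19
step 5: P1: load  L6  ⟶  IEI  (L6)  txn=BusRd  M[L6]=30
step 6: P1: load  L1  ⟶  IMI  (L1)  txn=∅  M[L1]=19
step 7: P0: load  L1  ⟶  SOI  (L1)  txn=BusRd  M[L1]=19
step 8: P1: load  L1  ⟶  SOI  (L1)  txn=∅  M[L1]=19
step 9: P0: load  L1  ⟶  SOI  (L1)  txn=∅  M[L1]=19
step 10: P0: load  L2  ⟶  EII  (L2)  txn=BusRd  M[L2]=50
step 11: P1: load  L1  ⟶  SOI  (L1)  txn=∅  M[L1]=19
step 12: P0: load  L0  ⟶  EII  (L0)  txn=BusRd  M[L0]=90
step 13: P1: load  L1  ⟶  SOI  (L1)  txn=∅  M[L1]=19
step 14: P2: store L1 := 18  ⟶  IIM  (L1)  txn=BusRdX+Flush  M[L1]=94
step 15: P2: load  L1  ⟶  IIM  (L1)  txn=∅  M[L1]=94
step 16: P1: store L1 := 98  ⟶  IMI  (L1)  txn=BusRdX+Flush  M[L1]=18
step 17: P2: store L1 := 83  ⟶  IIM  (L1)  txn=BusRdX+Flush  M[L1]=98
step 18: P2: load  L1  ⟶  IIM  (L1)  txn=∅  M[L1]=98
step 19: P0: load  L5  ⟶  EII  (L5)  txn=BusRd  M[L5]=10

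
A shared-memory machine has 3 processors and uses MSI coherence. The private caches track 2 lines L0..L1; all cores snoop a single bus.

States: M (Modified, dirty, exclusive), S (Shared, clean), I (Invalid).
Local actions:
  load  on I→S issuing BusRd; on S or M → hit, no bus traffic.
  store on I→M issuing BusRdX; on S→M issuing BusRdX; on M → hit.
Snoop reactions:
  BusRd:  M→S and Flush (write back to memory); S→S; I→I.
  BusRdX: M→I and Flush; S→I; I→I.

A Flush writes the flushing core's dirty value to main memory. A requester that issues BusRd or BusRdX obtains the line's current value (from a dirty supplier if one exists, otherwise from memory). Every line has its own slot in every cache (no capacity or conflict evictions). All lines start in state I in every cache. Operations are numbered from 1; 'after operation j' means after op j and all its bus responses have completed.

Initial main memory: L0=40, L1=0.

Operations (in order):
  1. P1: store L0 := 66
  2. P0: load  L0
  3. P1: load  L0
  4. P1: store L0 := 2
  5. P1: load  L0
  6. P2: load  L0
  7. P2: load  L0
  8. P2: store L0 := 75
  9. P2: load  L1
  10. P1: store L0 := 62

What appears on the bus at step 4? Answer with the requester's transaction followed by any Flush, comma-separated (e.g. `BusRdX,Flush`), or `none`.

  op1 P1: store L0 := 66 → I/M/I on L0; bus BusRdX; mem=40
  op2 P0: load  L0 → S/S/I on L0; bus BusRd Flush; mem=66
  op3 P1: load  L0 → S/S/I on L0; bus (none); mem=66
  op4 P1: store L0 := 2 → I/M/I on L0; bus BusRdX; mem=66
  op5 P1: load  L0 → I/M/I on L0; bus (none); mem=66
  op6 P2: load  L0 → I/S/S on L0; bus BusRd Flush; mem=2
  op7 P2: load  L0 → I/S/S on L0; bus (none); mem=2
  op8 P2: store L0 := 75 → I/I/M on L0; bus BusRdX; mem=2
  op9 P2: load  L1 → I/I/S on L1; bus BusRd; mem=0
  op10 P1: store L0 := 62 → I/M/I on L0; bus BusRdX Flush; mem=75

bus = BusRdX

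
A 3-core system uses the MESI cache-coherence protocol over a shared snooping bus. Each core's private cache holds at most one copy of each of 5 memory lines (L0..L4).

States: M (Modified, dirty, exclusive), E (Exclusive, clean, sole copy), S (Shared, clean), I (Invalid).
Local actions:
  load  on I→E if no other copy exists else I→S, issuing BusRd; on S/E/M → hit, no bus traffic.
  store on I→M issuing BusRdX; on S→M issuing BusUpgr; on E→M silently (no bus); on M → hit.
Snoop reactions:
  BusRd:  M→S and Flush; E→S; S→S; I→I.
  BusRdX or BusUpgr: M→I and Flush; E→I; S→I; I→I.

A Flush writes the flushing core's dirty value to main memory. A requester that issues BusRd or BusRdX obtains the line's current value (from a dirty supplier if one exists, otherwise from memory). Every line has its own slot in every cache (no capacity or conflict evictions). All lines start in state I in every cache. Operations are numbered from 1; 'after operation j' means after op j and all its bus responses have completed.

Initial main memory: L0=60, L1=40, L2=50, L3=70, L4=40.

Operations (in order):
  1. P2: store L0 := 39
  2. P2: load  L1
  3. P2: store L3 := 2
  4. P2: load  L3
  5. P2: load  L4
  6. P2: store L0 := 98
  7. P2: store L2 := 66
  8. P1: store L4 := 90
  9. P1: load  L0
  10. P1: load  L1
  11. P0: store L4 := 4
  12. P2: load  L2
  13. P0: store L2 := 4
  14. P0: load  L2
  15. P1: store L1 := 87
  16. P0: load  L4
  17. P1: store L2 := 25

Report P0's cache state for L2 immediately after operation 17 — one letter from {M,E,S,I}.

[1] P2: store L0 := 39 | P0:I, P1:I, P2:M(39) | bus: BusRdX
[2] P2: load  L1 | P0:I, P1:I, P2:E(40) | bus: BusRd
[3] P2: store L3 := 2 | P0:I, P1:I, P2:M(2) | bus: BusRdX
[4] P2: load  L3 | P0:I, P1:I, P2:M(2) | bus: none
[5] P2: load  L4 | P0:I, P1:I, P2:E(40) | bus: BusRd
[6] P2: store L0 := 98 | P0:I, P1:I, P2:M(98) | bus: none
[7] P2: store L2 := 66 | P0:I, P1:I, P2:M(66) | bus: BusRdX
[8] P1: store L4 := 90 | P0:I, P1:M(90), P2:I | bus: BusRdX
[9] P1: load  L0 | P0:I, P1:S(98), P2:S(98) | bus: BusRd,Flush
[10] P1: load  L1 | P0:I, P1:S(40), P2:S(40) | bus: BusRd
[11] P0: store L4 := 4 | P0:M(4), P1:I, P2:I | bus: BusRdX,Flush
[12] P2: load  L2 | P0:I, P1:I, P2:M(66) | bus: none
[13] P0: store L2 := 4 | P0:M(4), P1:I, P2:I | bus: BusRdX,Flush
[14] P0: load  L2 | P0:M(4), P1:I, P2:I | bus: none
[15] P1: store L1 := 87 | P0:I, P1:M(87), P2:I | bus: BusUpgr
[16] P0: load  L4 | P0:M(4), P1:I, P2:I | bus: none
[17] P1: store L2 := 25 | P0:I, P1:M(25), P2:I | bus: BusRdX,Flush

state = I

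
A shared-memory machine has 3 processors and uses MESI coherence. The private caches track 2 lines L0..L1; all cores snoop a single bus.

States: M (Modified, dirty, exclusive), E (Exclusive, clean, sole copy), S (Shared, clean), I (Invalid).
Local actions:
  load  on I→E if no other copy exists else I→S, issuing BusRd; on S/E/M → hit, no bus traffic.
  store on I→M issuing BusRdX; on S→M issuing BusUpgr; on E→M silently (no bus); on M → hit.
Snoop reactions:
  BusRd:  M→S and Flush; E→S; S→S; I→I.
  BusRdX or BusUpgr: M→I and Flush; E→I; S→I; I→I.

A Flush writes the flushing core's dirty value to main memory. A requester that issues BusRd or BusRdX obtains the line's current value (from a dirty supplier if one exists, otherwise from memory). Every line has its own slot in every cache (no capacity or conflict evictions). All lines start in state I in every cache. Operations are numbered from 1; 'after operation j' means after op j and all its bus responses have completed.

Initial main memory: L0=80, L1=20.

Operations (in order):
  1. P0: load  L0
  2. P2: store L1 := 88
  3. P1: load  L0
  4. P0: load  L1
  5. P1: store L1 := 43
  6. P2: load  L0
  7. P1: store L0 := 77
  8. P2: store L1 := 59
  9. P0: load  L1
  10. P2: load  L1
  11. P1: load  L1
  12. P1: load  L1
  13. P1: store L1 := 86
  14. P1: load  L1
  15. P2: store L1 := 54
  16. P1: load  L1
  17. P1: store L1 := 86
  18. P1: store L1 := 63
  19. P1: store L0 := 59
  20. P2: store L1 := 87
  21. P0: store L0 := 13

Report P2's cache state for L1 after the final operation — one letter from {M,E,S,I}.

state = M

  op1 P0: load  L0 → E/I/I on L0; bus BusRd; mem=80
  op2 P2: store L1 := 88 → I/I/M on L1; bus BusRdX; mem=20
  op3 P1: load  L0 → S/S/I on L0; bus BusRd; mem=80
  op4 P0: load  L1 → S/I/S on L1; bus BusRd Flush; mem=88
  op5 P1: store L1 := 43 → I/M/I on L1; bus BusRdX; mem=88
  op6 P2: load  L0 → S/S/S on L0; bus BusRd; mem=80
  op7 P1: store L0 := 77 → I/M/I on L0; bus BusUpgr; mem=80
  op8 P2: store L1 := 59 → I/I/M on L1; bus BusRdX Flush; mem=43
  op9 P0: load  L1 → S/I/S on L1; bus BusRd Flush; mem=59
  op10 P2: load  L1 → S/I/S on L1; bus (none); mem=59
  op11 P1: load  L1 → S/S/S on L1; bus BusRd; mem=59
  op12 P1: load  L1 → S/S/S on L1; bus (none); mem=59
  op13 P1: store L1 := 86 → I/M/I on L1; bus BusUpgr; mem=59
  op14 P1: load  L1 → I/M/I on L1; bus (none); mem=59
  op15 P2: store L1 := 54 → I/I/M on L1; bus BusRdX Flush; mem=86
  op16 P1: load  L1 → I/S/S on L1; bus BusRd Flush; mem=54
  op17 P1: store L1 := 86 → I/M/I on L1; bus BusUpgr; mem=54
  op18 P1: store L1 := 63 → I/M/I on L1; bus (none); mem=54
  op19 P1: store L0 := 59 → I/M/I on L0; bus (none); mem=80
  op20 P2: store L1 := 87 → I/I/M on L1; bus BusRdX Flush; mem=63
  op21 P0: store L0 := 13 → M/I/I on L0; bus BusRdX Flush; mem=59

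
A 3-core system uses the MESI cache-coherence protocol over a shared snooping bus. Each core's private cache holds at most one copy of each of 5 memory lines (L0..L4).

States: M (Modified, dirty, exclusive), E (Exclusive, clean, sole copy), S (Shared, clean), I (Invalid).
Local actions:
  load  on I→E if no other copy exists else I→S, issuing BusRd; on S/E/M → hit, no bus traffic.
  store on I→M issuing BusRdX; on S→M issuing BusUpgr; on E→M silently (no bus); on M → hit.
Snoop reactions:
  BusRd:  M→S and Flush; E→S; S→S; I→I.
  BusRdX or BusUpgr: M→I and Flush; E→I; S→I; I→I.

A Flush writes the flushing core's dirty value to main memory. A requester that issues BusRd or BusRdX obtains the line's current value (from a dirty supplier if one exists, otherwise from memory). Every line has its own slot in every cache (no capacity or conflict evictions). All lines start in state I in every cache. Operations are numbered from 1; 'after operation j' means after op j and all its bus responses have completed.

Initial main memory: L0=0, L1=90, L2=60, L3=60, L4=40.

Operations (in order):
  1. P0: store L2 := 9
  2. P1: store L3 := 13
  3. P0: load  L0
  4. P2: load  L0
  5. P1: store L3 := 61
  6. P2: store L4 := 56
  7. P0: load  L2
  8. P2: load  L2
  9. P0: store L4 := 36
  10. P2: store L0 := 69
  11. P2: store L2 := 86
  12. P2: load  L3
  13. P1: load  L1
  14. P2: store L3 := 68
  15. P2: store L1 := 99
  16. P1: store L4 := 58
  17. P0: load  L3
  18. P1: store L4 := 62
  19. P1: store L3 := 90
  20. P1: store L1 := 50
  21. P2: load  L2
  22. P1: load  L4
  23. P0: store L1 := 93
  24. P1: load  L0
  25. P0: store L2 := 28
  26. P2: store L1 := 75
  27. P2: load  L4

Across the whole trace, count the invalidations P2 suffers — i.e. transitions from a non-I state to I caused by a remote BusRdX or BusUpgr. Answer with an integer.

invalidations = 4

step 1: P0: store L2 := 9  ⟶  MII  (L2)  txn=BusRdX  M[L2]=60
step 2: P1: store L3 := 13  ⟶  IMI  (L3)  txn=BusRdX  M[L3]=60
step 3: P0: load  L0  ⟶  EII  (L0)  txn=BusRd  M[L0]=0
step 4: P2: load  L0  ⟶  SIS  (L0)  txn=BusRd  M[L0]=0
step 5: P1: store L3 := 61  ⟶  IMI  (L3)  txn=∅  M[L3]=60
step 6: P2: store L4 := 56  ⟶  IIM  (L4)  txn=BusRdX  M[L4]=40
step 7: P0: load  L2  ⟶  MII  (L2)  txn=∅  M[L2]=60
step 8: P2: load  L2  ⟶  SIS  (L2)  txn=BusRd+Flush  M[L2]=9
step 9: P0: store L4 := 36  ⟶  MII  (L4)  txn=BusRdX+Flush  M[L4]=56
step 10: P2: store L0 := 69  ⟶  IIM  (L0)  txn=BusUpgr  M[L0]=0
step 11: P2: store L2 := 86  ⟶  IIM  (L2)  txn=BusUpgr  M[L2]=9
step 12: P2: load  L3  ⟶  ISS  (L3)  txn=BusRd+Flush  M[L3]=61
step 13: P1: load  L1  ⟶  IEI  (L1)  txn=BusRd  M[L1]=90
step 14: P2: store L3 := 68  ⟶  IIM  (L3)  txn=BusUpgr  M[L3]=61
step 15: P2: store L1 := 99  ⟶  IIM  (L1)  txn=BusRdX  M[L1]=90
step 16: P1: store L4 := 58  ⟶  IMI  (L4)  txn=BusRdX+Flush  M[L4]=36
step 17: P0: load  L3  ⟶  SIS  (L3)  txn=BusRd+Flush  M[L3]=68
step 18: P1: store L4 := 62  ⟶  IMI  (L4)  txn=∅  M[L4]=36
step 19: P1: store L3 := 90  ⟶  IMI  (L3)  txn=BusRdX  M[L3]=68
step 20: P1: store L1 := 50  ⟶  IMI  (L1)  txn=BusRdX+Flush  M[L1]=99
step 21: P2: load  L2  ⟶  IIM  (L2)  txn=∅  M[L2]=9
step 22: P1: load  L4  ⟶  IMI  (L4)  txn=∅  M[L4]=36
step 23: P0: store L1 := 93  ⟶  MII  (L1)  txn=BusRdX+Flush  M[L1]=50
step 24: P1: load  L0  ⟶  ISS  (L0)  txn=BusRd+Flush  M[L0]=69
step 25: P0: store L2 := 28  ⟶  MII  (L2)  txn=BusRdX+Flush  M[L2]=86
step 26: P2: store L1 := 75  ⟶  IIM  (L1)  txn=BusRdX+Flush  M[L1]=93
step 27: P2: load  L4  ⟶  ISS  (L4)  txn=BusRd+Flush  M[L4]=62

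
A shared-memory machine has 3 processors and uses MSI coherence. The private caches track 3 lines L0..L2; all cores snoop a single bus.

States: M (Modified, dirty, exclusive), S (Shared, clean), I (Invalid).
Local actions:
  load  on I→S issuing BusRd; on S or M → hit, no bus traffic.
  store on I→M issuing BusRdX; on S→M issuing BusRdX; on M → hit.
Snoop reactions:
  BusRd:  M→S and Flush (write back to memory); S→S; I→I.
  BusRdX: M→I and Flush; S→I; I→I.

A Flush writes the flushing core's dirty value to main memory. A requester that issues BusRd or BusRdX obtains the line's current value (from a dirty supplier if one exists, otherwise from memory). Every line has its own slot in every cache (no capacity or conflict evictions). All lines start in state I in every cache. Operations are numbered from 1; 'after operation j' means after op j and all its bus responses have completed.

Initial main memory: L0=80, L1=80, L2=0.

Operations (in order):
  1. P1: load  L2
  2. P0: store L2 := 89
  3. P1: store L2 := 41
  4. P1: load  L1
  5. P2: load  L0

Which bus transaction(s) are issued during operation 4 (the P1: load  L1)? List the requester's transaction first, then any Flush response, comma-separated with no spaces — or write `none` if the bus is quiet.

bus = BusRd

  op1 P1: load  L2 → I/S/I on L2; bus BusRd; mem=0
  op2 P0: store L2 := 89 → M/I/I on L2; bus BusRdX; mem=0
  op3 P1: store L2 := 41 → I/M/I on L2; bus BusRdX Flush; mem=89
  op4 P1: load  L1 → I/S/I on L1; bus BusRd; mem=80
  op5 P2: load  L0 → I/I/S on L0; bus BusRd; mem=80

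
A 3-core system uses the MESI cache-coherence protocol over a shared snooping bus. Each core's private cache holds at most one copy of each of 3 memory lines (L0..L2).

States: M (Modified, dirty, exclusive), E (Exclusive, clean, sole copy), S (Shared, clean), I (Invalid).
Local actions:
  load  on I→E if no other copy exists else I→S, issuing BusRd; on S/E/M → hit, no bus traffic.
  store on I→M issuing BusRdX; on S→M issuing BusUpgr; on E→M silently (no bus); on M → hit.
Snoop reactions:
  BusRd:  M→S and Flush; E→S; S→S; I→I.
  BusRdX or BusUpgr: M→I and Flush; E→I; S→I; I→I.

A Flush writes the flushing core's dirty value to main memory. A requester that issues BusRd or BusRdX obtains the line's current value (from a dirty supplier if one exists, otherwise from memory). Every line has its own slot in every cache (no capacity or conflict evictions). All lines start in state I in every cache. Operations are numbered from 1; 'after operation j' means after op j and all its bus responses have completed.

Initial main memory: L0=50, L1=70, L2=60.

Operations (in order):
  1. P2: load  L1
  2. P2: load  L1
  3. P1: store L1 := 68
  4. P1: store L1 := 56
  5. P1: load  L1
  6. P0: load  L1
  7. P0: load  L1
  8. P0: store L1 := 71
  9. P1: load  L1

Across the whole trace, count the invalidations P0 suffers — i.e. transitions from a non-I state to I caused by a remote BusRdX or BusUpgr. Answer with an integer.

invalidations = 0

1. P2: load  L1  bus=[BusRd]  L1: P0=I P1=I P2=E  mem[L1]=70
2. P2: load  L1  bus=[-]  L1: P0=I P1=I P2=E  mem[L1]=70
3. P1: store L1 := 68  bus=[BusRdX]  L1: P0=I P1=M P2=I  mem[L1]=70
4. P1: store L1 := 56  bus=[-]  L1: P0=I P1=M P2=I  mem[L1]=70
5. P1: load  L1  bus=[-]  L1: P0=I P1=M P2=I  mem[L1]=70
6. P0: load  L1  bus=[BusRd,Flush]  L1: P0=S P1=S P2=I  mem[L1]=56
7. P0: load  L1  bus=[-]  L1: P0=S P1=S P2=I  mem[L1]=56
8. P0: store L1 := 71  bus=[BusUpgr]  L1: P0=M P1=I P2=I  mem[L1]=56
9. P1: load  L1  bus=[BusRd,Flush]  L1: P0=S P1=S P2=I  mem[L1]=71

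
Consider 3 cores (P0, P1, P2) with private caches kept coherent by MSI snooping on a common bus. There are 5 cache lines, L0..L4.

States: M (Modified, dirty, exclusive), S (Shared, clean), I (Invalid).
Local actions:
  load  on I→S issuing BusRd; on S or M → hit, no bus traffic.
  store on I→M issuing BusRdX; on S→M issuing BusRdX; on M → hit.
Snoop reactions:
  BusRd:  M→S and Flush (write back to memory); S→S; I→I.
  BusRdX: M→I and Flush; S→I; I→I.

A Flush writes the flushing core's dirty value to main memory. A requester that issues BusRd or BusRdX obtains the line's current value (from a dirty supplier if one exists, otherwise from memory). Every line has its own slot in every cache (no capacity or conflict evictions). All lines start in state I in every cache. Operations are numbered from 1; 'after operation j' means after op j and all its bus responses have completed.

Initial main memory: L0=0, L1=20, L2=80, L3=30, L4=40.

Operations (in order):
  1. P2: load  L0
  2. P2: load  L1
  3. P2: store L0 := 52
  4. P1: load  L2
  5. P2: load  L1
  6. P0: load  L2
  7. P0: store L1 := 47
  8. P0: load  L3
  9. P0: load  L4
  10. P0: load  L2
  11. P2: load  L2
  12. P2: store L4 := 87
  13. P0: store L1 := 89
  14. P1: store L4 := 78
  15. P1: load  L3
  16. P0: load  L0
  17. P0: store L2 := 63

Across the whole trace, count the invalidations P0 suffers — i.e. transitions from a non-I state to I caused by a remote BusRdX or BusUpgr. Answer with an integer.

invalidations = 1

1. P2: load  L0  bus=[BusRd]  L0: P0=I P1=I P2=S  mem[L0]=0
2. P2: load  L1  bus=[BusRd]  L1: P0=I P1=I P2=S  mem[L1]=20
3. P2: store L0 := 52  bus=[BusRdX]  L0: P0=I P1=I P2=M  mem[L0]=0
4. P1: load  L2  bus=[BusRd]  L2: P0=I P1=S P2=I  mem[L2]=80
5. P2: load  L1  bus=[-]  L1: P0=I P1=I P2=S  mem[L1]=20
6. P0: load  L2  bus=[BusRd]  L2: P0=S P1=S P2=I  mem[L2]=80
7. P0: store L1 := 47  bus=[BusRdX]  L1: P0=M P1=I P2=I  mem[L1]=20
8. P0: load  L3  bus=[BusRd]  L3: P0=S P1=I P2=I  mem[L3]=30
9. P0: load  L4  bus=[BusRd]  L4: P0=S P1=I P2=I  mem[L4]=40
10. P0: load  L2  bus=[-]  L2: P0=S P1=S P2=I  mem[L2]=80
11. P2: load  L2  bus=[BusRd]  L2: P0=S P1=S P2=S  mem[L2]=80
12. P2: store L4 := 87  bus=[BusRdX]  L4: P0=I P1=I P2=M  mem[L4]=40
13. P0: store L1 := 89  bus=[-]  L1: P0=M P1=I P2=I  mem[L1]=20
14. P1: store L4 := 78  bus=[BusRdX,Flush]  L4: P0=I P1=M P2=I  mem[L4]=87
15. P1: load  L3  bus=[BusRd]  L3: P0=S P1=S P2=I  mem[L3]=30
16. P0: load  L0  bus=[BusRd,Flush]  L0: P0=S P1=I P2=S  mem[L0]=52
17. P0: store L2 := 63  bus=[BusRdX]  L2: P0=M P1=I P2=I  mem[L2]=80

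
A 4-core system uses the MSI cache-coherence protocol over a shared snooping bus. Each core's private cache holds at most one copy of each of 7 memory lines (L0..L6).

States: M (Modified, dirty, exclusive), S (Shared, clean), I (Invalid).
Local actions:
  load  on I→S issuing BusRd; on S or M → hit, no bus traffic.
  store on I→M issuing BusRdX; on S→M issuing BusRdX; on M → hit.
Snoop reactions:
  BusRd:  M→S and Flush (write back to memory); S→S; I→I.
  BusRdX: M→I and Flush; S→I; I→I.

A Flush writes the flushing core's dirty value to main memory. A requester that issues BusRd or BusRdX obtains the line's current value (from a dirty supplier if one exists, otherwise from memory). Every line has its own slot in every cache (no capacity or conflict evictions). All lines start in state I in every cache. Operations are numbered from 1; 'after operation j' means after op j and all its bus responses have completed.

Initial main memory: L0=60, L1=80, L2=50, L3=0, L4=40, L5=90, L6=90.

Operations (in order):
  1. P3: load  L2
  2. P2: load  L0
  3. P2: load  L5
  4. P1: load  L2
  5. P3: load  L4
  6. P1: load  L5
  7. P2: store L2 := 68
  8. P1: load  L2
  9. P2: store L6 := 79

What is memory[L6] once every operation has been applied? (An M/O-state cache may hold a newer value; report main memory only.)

memory[L6] = 90

  op1 P3: load  L2 → I/I/I/S on L2; bus BusRd; mem=50
  op2 P2: load  L0 → I/I/S/I on L0; bus BusRd; mem=60
  op3 P2: load  L5 → I/I/S/I on L5; bus BusRd; mem=90
  op4 P1: load  L2 → I/S/I/S on L2; bus BusRd; mem=50
  op5 P3: load  L4 → I/I/I/S on L4; bus BusRd; mem=40
  op6 P1: load  L5 → I/S/S/I on L5; bus BusRd; mem=90
  op7 P2: store L2 := 68 → I/I/M/I on L2; bus BusRdX; mem=50
  op8 P1: load  L2 → I/S/S/I on L2; bus BusRd Flush; mem=68
  op9 P2: store L6 := 79 → I/I/M/I on L6; bus BusRdX; mem=90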